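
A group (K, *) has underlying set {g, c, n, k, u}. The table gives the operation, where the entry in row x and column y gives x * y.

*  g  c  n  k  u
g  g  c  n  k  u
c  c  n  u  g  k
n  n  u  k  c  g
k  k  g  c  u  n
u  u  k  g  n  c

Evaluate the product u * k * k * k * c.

c

u * k = n
n * k = c
c * k = g
g * c = c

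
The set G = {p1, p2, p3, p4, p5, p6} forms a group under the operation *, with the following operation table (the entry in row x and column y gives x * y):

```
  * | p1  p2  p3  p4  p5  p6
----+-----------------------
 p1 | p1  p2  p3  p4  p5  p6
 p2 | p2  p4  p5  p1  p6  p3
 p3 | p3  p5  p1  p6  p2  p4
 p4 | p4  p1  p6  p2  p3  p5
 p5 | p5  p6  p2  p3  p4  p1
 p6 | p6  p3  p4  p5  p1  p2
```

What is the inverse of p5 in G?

First locate the identity: row p1 matches the header, so p1 is the identity.
Scan row p5 for p1: p5 * p6 = p1. Hence p5^(-1) = p6.

p6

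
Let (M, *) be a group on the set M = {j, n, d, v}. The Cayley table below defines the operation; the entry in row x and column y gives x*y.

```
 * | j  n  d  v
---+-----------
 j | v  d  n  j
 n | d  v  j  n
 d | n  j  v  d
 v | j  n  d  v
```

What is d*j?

n

Read row d, column j: d*j = n.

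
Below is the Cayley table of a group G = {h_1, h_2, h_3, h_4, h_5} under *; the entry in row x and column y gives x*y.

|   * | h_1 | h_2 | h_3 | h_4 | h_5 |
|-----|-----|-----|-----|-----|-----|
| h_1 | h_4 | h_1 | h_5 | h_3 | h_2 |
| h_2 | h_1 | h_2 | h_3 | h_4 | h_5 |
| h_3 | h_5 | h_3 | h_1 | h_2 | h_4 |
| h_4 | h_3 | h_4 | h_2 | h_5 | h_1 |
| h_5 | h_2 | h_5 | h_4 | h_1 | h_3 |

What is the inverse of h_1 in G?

h_5

First locate the identity: row h_2 matches the header, so h_2 is the identity.
Scan row h_1 for h_2: h_1*h_5 = h_2. Hence h_1^(-1) = h_5.
(Structurally, G here is isomorphic to the cyclic group Z_5.)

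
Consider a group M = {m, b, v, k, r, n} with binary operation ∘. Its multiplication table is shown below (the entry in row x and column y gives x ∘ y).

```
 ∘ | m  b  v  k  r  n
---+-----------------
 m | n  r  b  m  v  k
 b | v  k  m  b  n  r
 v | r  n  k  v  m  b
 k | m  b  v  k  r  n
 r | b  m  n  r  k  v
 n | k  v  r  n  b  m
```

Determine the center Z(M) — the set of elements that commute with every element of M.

An element z is central iff its row equals its column in the table.
For n: n ∘ v = r ≠ b = v ∘ n, so n ∉ Z.
Checking each element this way leaves Z(M) = {k}.

{k}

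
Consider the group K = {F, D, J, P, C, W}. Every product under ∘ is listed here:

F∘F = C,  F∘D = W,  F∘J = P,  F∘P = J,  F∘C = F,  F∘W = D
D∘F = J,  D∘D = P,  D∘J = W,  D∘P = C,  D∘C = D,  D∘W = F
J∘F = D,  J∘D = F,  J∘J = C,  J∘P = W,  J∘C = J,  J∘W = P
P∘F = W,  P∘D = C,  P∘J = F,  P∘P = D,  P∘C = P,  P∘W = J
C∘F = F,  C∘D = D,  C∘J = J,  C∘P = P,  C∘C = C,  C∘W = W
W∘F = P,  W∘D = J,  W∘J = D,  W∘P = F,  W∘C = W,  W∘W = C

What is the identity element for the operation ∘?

C

The identity e satisfies e ∘ x = x for all x, so its row in the table reproduces the column headers.
Row C reads: F, D, J, P, C, W — exactly the header order. So C is the identity.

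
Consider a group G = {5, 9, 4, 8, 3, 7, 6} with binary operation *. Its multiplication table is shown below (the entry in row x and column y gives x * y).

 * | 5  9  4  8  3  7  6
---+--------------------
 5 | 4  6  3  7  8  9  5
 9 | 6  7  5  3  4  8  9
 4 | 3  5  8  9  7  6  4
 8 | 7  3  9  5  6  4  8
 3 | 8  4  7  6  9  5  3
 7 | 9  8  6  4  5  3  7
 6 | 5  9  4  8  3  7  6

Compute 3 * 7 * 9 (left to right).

3 * 7 = 5
5 * 9 = 6

6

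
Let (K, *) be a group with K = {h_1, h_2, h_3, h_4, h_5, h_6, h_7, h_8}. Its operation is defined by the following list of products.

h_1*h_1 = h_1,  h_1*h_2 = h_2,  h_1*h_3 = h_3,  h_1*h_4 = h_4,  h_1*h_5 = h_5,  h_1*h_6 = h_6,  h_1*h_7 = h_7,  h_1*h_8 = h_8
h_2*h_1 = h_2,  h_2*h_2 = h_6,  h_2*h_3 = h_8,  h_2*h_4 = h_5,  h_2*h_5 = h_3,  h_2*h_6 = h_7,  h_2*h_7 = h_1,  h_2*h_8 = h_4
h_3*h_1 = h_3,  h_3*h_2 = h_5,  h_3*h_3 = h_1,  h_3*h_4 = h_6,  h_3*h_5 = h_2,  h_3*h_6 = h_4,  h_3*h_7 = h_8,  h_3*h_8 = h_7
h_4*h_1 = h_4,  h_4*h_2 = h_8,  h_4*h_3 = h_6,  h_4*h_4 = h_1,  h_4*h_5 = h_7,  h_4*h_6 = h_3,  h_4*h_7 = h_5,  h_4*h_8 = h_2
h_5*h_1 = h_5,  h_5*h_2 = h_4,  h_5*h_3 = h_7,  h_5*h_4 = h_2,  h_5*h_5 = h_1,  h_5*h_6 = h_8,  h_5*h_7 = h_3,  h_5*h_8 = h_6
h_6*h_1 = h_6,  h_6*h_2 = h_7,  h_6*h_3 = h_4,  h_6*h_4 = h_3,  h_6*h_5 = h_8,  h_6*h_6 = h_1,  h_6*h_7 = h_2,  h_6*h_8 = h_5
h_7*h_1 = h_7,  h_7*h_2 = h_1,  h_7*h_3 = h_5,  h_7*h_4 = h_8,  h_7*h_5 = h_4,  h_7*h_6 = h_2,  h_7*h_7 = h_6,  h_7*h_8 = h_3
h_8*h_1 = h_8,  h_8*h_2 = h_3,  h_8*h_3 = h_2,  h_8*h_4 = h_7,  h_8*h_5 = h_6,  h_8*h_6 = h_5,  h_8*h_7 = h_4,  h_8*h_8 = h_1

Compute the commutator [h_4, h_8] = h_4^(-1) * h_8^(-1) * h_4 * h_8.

h_6

Identity is h_1; from the table h_4^(-1) = h_4 and h_8^(-1) = h_8.
h_4 * h_8 = h_2
h_2 * h_4 = h_5
h_5 * h_8 = h_6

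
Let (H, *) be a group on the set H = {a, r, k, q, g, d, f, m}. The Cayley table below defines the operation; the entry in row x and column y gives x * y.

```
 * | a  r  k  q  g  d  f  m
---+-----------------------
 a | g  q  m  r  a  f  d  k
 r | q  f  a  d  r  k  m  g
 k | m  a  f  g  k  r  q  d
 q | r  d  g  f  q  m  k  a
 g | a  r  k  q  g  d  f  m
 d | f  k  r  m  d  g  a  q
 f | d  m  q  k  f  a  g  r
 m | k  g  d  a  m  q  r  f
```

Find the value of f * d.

Read row f, column d: f * d = a.
(Structurally, H here is isomorphic to Z_2 x Z_4.)

a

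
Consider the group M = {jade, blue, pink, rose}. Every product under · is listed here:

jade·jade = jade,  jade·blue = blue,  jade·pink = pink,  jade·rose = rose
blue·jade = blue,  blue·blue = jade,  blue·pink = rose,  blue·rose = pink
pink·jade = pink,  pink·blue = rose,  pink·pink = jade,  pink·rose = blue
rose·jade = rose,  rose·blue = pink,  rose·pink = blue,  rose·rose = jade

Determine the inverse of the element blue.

First locate the identity: row jade matches the header, so jade is the identity.
Scan row blue for jade: blue·blue = jade. Hence blue^(-1) = blue.

blue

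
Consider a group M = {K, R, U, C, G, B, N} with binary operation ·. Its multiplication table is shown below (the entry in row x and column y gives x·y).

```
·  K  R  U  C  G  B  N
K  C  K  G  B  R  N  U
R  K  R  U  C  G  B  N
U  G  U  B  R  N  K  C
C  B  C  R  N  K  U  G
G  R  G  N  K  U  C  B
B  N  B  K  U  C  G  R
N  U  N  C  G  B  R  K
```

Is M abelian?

Check whether the table is symmetric across its main diagonal.
Every entry (row x, col y) equals the entry (row y, col x), so M is abelian.
(In fact M ≅ the cyclic group Z_7.)

Yes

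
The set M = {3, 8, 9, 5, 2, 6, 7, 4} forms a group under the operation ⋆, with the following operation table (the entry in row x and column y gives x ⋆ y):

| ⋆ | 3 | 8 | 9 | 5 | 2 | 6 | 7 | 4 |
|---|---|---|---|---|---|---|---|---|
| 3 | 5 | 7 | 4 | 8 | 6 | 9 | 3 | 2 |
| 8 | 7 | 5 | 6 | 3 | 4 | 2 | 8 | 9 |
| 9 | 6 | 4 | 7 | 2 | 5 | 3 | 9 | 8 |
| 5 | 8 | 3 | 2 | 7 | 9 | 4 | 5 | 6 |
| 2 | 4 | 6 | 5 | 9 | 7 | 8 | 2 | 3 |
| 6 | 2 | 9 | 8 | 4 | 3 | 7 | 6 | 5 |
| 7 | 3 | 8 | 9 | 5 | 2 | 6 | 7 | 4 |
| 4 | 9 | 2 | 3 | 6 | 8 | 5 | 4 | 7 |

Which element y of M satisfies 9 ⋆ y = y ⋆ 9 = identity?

9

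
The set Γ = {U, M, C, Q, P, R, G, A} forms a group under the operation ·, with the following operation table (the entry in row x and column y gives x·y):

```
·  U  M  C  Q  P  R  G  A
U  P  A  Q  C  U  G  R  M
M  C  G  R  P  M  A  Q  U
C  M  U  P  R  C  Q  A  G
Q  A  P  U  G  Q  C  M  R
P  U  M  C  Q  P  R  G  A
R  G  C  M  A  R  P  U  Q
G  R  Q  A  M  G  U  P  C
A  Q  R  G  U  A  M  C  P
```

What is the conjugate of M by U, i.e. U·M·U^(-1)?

The identity is P. In row U, the entry P sits in column U, so U^(-1) = U.
U·M = A
A·U = Q

Q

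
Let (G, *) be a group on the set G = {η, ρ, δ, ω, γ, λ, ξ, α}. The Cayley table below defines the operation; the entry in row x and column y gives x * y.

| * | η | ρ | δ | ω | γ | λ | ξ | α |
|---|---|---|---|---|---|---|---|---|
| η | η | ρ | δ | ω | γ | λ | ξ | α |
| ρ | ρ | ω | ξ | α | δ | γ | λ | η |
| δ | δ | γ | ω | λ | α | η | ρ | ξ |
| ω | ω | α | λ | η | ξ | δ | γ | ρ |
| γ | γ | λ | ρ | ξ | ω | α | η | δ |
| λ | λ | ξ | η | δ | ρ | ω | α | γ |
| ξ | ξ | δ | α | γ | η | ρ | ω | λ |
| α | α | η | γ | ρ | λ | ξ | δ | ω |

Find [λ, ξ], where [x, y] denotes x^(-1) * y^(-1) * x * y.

Identity is η; from the table λ^(-1) = δ and ξ^(-1) = γ.
δ * γ = α
α * λ = ξ
ξ * ξ = ω

ω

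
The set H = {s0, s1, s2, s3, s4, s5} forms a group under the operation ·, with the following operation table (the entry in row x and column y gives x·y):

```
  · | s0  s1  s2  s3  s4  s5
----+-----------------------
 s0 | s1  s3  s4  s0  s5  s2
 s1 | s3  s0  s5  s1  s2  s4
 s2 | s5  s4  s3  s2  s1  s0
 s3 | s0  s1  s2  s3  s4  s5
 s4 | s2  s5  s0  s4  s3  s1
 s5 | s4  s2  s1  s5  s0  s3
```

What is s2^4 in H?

s3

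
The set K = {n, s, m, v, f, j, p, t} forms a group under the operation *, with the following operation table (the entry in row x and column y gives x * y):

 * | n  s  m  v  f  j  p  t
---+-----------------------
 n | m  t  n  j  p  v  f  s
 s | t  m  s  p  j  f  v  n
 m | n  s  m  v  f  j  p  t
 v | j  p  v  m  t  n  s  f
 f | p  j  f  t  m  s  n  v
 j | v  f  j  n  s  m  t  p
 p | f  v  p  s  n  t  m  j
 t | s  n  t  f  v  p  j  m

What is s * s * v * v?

m

s * s = m
m * v = v
v * v = m
(Structurally, K here is isomorphic to the elementary abelian group (Z_2)^3.)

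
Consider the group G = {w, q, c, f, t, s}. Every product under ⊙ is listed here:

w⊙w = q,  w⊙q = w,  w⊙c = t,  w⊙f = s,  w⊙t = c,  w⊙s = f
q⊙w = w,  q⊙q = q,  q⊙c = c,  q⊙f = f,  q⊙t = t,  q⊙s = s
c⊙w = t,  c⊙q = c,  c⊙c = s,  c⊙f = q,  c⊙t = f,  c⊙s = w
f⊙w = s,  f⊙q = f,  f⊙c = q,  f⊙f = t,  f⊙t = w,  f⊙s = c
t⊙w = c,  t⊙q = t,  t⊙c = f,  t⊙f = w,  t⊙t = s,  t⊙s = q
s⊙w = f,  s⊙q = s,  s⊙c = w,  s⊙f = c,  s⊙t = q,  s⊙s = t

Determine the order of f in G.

6

The identity element is q (its row matches the header).
f^1 = f
f^2 = f ⊙ f = t
f^3 = t ⊙ f = w
f^4 = w ⊙ f = s
f^5 = s ⊙ f = c
f^6 = c ⊙ f = q
The first power of f equal to the identity is f^6, so ord(f) = 6.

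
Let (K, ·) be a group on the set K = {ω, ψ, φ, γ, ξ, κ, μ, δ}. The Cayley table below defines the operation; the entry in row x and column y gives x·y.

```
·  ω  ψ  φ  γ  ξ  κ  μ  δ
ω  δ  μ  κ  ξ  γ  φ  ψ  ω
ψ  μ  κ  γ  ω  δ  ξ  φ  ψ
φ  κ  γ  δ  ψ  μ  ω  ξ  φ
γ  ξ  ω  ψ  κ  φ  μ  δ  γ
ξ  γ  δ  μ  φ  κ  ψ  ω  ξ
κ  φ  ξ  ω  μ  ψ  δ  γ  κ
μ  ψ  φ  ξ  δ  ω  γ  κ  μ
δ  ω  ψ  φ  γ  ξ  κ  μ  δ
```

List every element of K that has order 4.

Identity is δ. Compute the order of each non-identity element by repeated multiplication:
  ω: ω → δ  (order 2)
  ψ: ψ → κ → ξ → δ  (order 4)
  φ: φ → δ  (order 2)
  γ: γ → κ → μ → δ  (order 4)
  ξ: ξ → κ → ψ → δ  (order 4)
  κ: κ → δ  (order 2)
  μ: μ → κ → γ → δ  (order 4)
Elements of order 4: {γ, μ, ξ, ψ}.

{γ, μ, ξ, ψ}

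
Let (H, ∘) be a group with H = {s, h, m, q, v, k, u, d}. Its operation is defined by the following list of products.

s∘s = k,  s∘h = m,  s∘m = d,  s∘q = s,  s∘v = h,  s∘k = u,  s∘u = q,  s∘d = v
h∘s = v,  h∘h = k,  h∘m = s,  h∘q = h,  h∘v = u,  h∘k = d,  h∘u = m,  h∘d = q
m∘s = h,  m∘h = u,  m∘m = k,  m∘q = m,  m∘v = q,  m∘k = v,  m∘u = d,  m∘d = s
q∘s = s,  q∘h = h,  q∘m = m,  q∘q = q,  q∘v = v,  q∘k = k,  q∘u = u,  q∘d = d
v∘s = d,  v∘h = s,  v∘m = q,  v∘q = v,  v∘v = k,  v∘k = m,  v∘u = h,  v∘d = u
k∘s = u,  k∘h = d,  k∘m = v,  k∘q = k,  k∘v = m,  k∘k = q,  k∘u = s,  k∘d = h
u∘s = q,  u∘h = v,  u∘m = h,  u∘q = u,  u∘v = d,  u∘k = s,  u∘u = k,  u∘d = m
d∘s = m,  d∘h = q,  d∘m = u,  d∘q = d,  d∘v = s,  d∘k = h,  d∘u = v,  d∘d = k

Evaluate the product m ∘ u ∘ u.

v

m ∘ u = d
d ∘ u = v
(Structurally, H here is isomorphic to the quaternion group Q_8.)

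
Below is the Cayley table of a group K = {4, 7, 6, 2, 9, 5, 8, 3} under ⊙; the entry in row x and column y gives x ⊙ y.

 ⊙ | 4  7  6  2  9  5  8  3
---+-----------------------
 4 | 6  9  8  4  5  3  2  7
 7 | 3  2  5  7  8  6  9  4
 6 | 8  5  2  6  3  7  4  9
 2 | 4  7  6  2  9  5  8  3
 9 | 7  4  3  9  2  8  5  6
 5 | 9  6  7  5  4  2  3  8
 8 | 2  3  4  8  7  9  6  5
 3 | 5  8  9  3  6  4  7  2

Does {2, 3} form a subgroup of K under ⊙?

{2, 3} contains the identity 2.
Checking products: every product of two elements of {2, 3} (read from the table) lies in {2, 3}, so the set is closed.
In a finite group, a nonempty closed subset is a subgroup. So {2, 3} ≤ K.
(Structurally, K here is isomorphic to the dihedral group D_4.)

Yes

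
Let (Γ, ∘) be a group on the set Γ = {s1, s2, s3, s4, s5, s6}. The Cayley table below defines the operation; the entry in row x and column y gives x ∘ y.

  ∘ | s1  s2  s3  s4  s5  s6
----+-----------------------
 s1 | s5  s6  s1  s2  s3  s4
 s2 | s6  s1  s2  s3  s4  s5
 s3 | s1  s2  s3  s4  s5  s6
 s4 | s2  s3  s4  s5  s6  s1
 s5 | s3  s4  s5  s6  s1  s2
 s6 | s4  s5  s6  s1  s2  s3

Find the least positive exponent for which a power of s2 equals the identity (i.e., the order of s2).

The identity element is s3 (its row matches the header).
s2^1 = s2
s2^2 = s2 ∘ s2 = s1
s2^3 = s1 ∘ s2 = s6
s2^4 = s6 ∘ s2 = s5
s2^5 = s5 ∘ s2 = s4
s2^6 = s4 ∘ s2 = s3
The first power of s2 equal to the identity is s2^6, so ord(s2) = 6.

6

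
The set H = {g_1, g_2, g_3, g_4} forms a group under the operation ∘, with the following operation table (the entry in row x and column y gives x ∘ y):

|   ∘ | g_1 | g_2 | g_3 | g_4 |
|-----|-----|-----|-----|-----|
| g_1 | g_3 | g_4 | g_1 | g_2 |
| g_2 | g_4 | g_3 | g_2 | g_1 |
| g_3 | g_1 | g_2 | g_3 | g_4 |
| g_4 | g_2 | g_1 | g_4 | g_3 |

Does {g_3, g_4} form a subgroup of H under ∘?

{g_3, g_4} contains the identity g_3.
Checking products: every product of two elements of {g_3, g_4} (read from the table) lies in {g_3, g_4}, so the set is closed.
In a finite group, a nonempty closed subset is a subgroup. So {g_3, g_4} ≤ H.

Yes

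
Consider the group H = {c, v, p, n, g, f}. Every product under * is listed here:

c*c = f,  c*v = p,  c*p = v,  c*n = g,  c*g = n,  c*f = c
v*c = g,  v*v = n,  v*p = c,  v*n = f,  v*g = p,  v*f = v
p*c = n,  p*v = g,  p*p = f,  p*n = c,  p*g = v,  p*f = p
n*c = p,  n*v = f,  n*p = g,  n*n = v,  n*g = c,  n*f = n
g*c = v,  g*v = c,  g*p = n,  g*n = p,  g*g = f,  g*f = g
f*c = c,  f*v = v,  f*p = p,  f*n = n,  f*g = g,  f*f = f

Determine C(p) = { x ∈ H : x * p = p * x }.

{f, p}

Compare row p with column p entry by entry.
g * p = n but p * g = v, so g does not.
Collecting the elements that commute with p: C(p) = {f, p}.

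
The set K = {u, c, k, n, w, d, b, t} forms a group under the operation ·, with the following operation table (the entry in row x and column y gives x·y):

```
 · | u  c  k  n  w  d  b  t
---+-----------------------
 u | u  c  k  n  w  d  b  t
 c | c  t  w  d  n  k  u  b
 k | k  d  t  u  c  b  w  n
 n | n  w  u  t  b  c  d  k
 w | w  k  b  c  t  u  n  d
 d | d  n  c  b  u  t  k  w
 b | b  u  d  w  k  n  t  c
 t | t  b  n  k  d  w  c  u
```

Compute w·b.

n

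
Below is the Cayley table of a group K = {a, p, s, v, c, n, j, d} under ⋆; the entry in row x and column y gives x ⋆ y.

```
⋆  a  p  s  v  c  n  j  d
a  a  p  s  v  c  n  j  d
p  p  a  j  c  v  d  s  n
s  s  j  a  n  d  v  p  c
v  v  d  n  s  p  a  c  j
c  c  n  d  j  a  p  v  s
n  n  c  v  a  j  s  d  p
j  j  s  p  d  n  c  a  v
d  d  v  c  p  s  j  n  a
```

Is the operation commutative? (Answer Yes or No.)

n ⋆ d = p but d ⋆ n = j.
Since n and d do not commute, K is not abelian.

No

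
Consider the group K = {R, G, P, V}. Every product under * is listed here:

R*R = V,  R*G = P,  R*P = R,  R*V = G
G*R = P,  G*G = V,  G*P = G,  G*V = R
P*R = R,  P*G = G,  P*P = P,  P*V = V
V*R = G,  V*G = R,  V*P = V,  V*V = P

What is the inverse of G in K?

R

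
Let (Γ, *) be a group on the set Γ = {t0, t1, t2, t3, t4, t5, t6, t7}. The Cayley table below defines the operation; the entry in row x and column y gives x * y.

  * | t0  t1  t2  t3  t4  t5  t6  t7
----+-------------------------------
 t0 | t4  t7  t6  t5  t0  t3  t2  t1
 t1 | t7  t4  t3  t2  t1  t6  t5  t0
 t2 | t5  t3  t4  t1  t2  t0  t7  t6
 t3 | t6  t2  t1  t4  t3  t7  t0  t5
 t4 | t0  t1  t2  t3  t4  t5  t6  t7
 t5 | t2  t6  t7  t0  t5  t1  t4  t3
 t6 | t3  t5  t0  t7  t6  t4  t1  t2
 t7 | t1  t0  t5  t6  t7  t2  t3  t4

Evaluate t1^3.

t1^1 = t1
t1^2 = t1 * t1 = t4
t1^3 = t4 * t1 = t1
(Structurally, Γ here is isomorphic to the dihedral group D_4.)

t1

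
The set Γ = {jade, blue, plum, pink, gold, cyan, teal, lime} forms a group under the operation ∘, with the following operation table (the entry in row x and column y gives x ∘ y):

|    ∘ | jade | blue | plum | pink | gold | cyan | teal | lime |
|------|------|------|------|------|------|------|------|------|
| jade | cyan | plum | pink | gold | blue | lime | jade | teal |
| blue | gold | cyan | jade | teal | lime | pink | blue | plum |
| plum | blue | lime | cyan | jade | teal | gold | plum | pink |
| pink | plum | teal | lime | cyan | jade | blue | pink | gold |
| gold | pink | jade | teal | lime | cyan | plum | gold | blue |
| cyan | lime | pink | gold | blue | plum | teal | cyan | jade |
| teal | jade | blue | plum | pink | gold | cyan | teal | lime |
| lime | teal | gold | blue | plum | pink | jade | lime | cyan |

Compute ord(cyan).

The identity element is teal (its row matches the header).
cyan^1 = cyan
cyan^2 = cyan ∘ cyan = teal
The first power of cyan equal to the identity is cyan^2, so ord(cyan) = 2.

2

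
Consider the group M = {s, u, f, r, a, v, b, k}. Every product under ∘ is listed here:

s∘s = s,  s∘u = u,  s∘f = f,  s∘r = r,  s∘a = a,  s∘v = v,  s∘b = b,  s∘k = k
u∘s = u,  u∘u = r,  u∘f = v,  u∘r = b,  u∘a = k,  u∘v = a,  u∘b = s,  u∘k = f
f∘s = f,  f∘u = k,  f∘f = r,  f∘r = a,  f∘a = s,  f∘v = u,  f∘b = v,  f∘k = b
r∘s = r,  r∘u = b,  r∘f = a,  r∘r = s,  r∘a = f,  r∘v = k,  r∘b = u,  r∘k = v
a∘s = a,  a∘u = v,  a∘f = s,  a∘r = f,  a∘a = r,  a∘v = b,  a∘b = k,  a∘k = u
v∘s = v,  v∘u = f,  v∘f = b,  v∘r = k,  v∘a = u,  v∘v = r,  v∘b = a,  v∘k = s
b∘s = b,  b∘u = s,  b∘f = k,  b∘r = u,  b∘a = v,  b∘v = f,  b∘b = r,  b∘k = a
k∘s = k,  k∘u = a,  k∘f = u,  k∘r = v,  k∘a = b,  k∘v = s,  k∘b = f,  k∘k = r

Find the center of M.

{r, s}

An element z is central iff its row equals its column in the table.
For f: f ∘ k = b ≠ u = k ∘ f, so f ∉ Z.
Checking each element this way leaves Z(M) = {r, s}.
(Structurally, M here is isomorphic to the quaternion group Q_8.)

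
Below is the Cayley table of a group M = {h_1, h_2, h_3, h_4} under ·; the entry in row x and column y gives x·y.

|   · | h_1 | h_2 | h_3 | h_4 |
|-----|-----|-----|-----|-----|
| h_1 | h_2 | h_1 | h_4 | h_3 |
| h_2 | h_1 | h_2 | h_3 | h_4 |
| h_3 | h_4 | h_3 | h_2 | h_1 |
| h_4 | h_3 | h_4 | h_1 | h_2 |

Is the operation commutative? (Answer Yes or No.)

Check whether the table is symmetric across its main diagonal.
Every entry (row x, col y) equals the entry (row y, col x), so M is abelian.

Yes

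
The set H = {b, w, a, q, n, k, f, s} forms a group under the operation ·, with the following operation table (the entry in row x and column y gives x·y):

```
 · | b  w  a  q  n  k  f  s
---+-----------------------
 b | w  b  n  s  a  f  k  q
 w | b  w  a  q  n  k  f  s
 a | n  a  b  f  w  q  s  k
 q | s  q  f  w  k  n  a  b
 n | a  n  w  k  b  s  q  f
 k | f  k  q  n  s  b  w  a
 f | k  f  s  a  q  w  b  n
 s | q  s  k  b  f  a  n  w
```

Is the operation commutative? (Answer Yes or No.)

Yes

Check whether the table is symmetric across its main diagonal.
Every entry (row x, col y) equals the entry (row y, col x), so H is abelian.
(In fact H ≅ Z_2 x Z_4.)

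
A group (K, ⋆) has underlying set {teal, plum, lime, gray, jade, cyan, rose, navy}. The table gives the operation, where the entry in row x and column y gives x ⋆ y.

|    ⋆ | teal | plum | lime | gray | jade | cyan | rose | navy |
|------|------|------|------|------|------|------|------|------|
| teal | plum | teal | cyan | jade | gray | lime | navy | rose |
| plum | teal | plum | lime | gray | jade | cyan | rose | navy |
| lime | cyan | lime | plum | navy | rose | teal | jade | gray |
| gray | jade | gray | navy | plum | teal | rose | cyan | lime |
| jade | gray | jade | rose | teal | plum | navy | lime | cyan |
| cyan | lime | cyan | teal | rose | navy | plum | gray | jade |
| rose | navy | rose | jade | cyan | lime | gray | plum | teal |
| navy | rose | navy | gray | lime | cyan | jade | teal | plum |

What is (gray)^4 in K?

gray^1 = gray
gray^2 = gray ⋆ gray = plum
gray^3 = plum ⋆ gray = gray
gray^4 = gray ⋆ gray = plum

plum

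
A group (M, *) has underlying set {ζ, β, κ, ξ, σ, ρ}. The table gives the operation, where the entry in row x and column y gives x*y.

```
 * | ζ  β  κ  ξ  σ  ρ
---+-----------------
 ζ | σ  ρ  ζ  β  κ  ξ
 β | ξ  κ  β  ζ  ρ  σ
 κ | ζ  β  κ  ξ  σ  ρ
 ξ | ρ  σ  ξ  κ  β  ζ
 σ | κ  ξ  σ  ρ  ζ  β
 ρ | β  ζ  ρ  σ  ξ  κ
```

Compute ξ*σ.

β

Read row ξ, column σ: ξ*σ = β.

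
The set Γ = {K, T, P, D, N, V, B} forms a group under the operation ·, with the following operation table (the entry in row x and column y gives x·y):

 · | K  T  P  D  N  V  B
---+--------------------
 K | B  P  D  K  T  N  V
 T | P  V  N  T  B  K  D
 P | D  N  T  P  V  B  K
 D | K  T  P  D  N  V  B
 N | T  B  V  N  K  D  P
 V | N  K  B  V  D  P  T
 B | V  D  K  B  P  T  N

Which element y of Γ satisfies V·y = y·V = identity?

N

First locate the identity: row D matches the header, so D is the identity.
Scan row V for D: V·N = D. Hence V^(-1) = N.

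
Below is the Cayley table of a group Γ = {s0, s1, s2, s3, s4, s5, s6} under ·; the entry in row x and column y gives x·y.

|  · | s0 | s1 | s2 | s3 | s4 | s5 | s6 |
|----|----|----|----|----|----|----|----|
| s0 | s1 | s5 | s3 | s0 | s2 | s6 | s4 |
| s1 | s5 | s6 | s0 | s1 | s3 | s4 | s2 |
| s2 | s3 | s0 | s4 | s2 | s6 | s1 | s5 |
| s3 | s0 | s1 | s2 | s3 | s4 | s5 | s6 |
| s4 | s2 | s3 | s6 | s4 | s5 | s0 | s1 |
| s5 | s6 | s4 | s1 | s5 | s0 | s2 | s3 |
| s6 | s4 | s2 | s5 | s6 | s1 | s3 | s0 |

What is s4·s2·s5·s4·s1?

s4·s2 = s6
s6·s5 = s3
s3·s4 = s4
s4·s1 = s3

s3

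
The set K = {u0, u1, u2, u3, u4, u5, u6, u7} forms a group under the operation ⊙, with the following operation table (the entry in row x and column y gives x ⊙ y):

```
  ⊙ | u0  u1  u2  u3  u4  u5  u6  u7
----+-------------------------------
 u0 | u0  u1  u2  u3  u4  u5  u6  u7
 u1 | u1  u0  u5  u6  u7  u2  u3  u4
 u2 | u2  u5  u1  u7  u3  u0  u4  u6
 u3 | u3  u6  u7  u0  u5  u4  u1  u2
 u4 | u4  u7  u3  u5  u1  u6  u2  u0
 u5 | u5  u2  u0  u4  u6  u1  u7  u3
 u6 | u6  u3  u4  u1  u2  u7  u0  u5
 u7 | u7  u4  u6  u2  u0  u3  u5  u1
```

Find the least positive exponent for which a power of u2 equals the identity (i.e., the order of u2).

4

The identity element is u0 (its row matches the header).
u2^1 = u2
u2^2 = u2 ⊙ u2 = u1
u2^3 = u1 ⊙ u2 = u5
u2^4 = u5 ⊙ u2 = u0
The first power of u2 equal to the identity is u2^4, so ord(u2) = 4.
(Structurally, K here is isomorphic to Z_2 x Z_4.)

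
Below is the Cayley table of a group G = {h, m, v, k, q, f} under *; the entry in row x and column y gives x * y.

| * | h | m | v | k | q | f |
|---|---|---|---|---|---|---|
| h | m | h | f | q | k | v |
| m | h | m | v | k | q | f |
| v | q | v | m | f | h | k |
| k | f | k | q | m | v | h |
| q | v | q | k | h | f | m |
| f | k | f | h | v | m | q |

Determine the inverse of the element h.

First locate the identity: row m matches the header, so m is the identity.
Scan row h for m: h * h = m. Hence h^(-1) = h.

h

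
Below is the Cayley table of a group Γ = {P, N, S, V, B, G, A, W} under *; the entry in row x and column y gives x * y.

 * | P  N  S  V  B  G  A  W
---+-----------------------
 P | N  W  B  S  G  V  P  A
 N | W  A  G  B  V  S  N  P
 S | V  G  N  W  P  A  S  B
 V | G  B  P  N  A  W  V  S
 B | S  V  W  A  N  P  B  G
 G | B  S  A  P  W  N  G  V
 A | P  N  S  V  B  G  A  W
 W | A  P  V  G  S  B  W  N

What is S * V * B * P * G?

W

S * V = W
W * B = S
S * P = V
V * G = W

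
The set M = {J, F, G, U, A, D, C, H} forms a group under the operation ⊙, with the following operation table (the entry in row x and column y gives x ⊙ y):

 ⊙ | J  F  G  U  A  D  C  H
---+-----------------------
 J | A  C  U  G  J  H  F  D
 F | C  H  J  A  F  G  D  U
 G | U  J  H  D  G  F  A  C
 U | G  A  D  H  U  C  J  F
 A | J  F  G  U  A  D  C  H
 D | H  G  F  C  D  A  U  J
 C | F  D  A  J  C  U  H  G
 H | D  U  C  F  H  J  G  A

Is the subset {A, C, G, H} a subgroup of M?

{A, C, G, H} contains the identity A.
Checking products: every product of two elements of {A, C, G, H} (read from the table) lies in {A, C, G, H}, so the set is closed.
In a finite group, a nonempty closed subset is a subgroup. So {A, C, G, H} ≤ M.

Yes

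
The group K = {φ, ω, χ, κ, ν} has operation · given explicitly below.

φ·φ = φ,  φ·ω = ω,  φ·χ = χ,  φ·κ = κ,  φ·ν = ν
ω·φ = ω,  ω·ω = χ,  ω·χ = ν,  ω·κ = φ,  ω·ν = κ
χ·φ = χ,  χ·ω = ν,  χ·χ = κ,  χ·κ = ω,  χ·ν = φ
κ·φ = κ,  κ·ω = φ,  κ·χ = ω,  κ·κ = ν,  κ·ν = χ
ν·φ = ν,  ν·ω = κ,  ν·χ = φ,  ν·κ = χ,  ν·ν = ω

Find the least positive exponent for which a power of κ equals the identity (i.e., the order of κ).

The identity element is φ (its row matches the header).
κ^1 = κ
κ^2 = κ·κ = ν
κ^3 = ν·κ = χ
κ^4 = χ·κ = ω
κ^5 = ω·κ = φ
The first power of κ equal to the identity is κ^5, so ord(κ) = 5.

5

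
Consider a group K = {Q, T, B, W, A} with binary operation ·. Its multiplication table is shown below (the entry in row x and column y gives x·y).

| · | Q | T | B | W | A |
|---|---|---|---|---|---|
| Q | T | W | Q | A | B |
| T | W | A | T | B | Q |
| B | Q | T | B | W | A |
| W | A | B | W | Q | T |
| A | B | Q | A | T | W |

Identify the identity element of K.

The identity e satisfies e·x = x for all x, so its row in the table reproduces the column headers.
Row B reads: Q, T, B, W, A — exactly the header order. So B is the identity.

B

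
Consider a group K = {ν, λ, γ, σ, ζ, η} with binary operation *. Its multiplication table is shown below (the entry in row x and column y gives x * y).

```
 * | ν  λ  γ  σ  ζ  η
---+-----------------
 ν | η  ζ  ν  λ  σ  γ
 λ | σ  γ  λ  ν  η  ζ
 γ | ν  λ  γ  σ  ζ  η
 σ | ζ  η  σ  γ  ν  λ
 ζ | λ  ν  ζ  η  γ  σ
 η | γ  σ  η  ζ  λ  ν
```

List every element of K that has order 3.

{η, ν}

Identity is γ. Compute the order of each non-identity element by repeated multiplication:
  ν: ν → η → γ  (order 3)
  λ: λ → γ  (order 2)
  σ: σ → γ  (order 2)
  ζ: ζ → γ  (order 2)
  η: η → ν → γ  (order 3)
Elements of order 3: {η, ν}.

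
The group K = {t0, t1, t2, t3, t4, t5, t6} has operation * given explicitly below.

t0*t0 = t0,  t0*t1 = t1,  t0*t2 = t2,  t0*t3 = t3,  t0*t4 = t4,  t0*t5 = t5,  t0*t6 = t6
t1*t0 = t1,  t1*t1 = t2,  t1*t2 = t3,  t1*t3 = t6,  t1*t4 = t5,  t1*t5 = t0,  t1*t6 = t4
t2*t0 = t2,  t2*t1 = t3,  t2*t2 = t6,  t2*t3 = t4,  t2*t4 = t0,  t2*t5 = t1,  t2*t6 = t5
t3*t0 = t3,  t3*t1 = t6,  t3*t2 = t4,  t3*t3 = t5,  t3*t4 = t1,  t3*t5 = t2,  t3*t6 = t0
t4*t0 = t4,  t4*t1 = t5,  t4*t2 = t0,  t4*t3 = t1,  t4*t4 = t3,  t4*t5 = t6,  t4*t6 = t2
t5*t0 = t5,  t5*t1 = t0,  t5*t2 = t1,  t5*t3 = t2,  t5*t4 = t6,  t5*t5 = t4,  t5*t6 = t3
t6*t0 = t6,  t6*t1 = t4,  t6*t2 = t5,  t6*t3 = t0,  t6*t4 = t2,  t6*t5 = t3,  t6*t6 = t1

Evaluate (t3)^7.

t0

t3^1 = t3
t3^2 = t3*t3 = t5
t3^3 = t5*t3 = t2
t3^4 = t2*t3 = t4
t3^5 = t4*t3 = t1
t3^6 = t1*t3 = t6
t3^7 = t6*t3 = t0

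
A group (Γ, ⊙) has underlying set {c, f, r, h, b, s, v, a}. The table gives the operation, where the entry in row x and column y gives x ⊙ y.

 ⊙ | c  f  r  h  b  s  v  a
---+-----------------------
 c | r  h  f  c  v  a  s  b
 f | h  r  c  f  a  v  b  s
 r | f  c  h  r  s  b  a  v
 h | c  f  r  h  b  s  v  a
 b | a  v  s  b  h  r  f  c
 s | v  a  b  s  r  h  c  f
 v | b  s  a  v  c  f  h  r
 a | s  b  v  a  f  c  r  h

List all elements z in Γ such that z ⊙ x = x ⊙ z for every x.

An element z is central iff its row equals its column in the table.
For s: s ⊙ f = a ≠ v = f ⊙ s, so s ∉ Z.
Checking each element this way leaves Z(Γ) = {h, r}.

{h, r}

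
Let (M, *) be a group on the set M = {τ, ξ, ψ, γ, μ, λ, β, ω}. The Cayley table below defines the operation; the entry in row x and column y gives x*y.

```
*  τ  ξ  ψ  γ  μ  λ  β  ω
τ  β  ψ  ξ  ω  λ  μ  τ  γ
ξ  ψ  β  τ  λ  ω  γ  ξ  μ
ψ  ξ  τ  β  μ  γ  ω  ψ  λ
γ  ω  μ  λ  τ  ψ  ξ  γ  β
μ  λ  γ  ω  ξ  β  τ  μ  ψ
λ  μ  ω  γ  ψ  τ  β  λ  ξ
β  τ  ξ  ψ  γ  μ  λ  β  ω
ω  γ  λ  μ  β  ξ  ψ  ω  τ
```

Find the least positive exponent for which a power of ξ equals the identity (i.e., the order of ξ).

The identity element is β (its row matches the header).
ξ^1 = ξ
ξ^2 = ξ*ξ = β
The first power of ξ equal to the identity is ξ^2, so ord(ξ) = 2.

2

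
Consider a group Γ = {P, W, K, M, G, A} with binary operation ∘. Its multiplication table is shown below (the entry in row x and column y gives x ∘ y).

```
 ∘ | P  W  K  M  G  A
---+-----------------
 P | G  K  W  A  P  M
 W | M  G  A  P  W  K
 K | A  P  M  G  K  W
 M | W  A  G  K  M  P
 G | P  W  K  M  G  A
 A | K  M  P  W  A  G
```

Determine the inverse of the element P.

First locate the identity: row G matches the header, so G is the identity.
Scan row P for G: P ∘ P = G. Hence P^(-1) = P.

P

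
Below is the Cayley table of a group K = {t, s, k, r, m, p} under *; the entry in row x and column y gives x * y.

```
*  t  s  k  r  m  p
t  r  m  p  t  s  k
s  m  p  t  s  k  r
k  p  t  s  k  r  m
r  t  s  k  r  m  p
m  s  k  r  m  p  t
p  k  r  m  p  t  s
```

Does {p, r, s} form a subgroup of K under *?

{p, r, s} contains the identity r.
Checking products: every product of two elements of {p, r, s} (read from the table) lies in {p, r, s}, so the set is closed.
In a finite group, a nonempty closed subset is a subgroup. So {p, r, s} ≤ K.

Yes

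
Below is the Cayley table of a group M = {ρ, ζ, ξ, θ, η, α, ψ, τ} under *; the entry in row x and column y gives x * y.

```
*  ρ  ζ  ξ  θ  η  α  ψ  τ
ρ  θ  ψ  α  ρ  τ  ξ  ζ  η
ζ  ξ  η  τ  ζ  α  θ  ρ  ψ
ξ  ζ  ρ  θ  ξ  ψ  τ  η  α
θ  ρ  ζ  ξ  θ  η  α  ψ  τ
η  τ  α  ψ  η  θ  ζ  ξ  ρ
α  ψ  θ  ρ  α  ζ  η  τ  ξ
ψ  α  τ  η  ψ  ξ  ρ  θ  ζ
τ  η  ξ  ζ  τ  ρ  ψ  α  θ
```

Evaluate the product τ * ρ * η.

τ * ρ = η
η * η = θ

θ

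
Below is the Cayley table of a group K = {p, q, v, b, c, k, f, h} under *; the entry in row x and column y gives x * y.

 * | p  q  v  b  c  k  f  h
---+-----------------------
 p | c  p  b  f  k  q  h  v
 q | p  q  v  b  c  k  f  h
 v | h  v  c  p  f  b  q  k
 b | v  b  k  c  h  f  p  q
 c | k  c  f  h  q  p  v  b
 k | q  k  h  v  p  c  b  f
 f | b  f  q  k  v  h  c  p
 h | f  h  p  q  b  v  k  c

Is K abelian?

b * v = k but v * b = p.
Since b and v do not commute, K is not abelian.

No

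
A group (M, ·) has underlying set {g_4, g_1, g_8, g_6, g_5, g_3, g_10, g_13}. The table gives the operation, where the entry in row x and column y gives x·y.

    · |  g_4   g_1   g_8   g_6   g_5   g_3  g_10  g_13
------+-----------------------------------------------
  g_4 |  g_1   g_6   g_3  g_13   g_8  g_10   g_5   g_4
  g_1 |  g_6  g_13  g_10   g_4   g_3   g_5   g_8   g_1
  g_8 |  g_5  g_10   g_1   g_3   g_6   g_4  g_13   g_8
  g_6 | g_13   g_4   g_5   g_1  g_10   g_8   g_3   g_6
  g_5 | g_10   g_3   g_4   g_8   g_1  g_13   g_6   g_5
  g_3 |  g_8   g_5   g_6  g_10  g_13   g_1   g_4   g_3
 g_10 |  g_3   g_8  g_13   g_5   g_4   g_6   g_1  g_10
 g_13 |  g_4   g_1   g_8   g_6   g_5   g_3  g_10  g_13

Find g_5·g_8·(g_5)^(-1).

g_10

The identity is g_13. In row g_5, the entry g_13 sits in column g_3, so g_5^(-1) = g_3.
g_5·g_8 = g_4
g_4·g_3 = g_10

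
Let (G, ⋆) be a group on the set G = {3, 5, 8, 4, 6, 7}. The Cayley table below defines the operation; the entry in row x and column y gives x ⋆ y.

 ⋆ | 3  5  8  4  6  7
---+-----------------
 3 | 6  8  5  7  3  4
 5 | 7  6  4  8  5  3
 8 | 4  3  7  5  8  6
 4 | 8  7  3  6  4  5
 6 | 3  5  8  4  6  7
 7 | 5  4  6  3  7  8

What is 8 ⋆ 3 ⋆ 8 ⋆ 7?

4

8 ⋆ 3 = 4
4 ⋆ 8 = 3
3 ⋆ 7 = 4
(Structurally, G here is isomorphic to the symmetric group S_3.)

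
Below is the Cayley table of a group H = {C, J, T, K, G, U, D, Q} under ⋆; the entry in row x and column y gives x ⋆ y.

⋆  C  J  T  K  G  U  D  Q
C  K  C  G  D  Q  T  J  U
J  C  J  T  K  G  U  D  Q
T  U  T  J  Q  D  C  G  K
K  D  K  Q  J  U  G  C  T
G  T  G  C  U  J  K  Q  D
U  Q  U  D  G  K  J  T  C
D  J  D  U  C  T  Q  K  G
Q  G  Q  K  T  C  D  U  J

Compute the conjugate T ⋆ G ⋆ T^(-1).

U

The identity is J. In row T, the entry J sits in column T, so T^(-1) = T.
T ⋆ G = D
D ⋆ T = U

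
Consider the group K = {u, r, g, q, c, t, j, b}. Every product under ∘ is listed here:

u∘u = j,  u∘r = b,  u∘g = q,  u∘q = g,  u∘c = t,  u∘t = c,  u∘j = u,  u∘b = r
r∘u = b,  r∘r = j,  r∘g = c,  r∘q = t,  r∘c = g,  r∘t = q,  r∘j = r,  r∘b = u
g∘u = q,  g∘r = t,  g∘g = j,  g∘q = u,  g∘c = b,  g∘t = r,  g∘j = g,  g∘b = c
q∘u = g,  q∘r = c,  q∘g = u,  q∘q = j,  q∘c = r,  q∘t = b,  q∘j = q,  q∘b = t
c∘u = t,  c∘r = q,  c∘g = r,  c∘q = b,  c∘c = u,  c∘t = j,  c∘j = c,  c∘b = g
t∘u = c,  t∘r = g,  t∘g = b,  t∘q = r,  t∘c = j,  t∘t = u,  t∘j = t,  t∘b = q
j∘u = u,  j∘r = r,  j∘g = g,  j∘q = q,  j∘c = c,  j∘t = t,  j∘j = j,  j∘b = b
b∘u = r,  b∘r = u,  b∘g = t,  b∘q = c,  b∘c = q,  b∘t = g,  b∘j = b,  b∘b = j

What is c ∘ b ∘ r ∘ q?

c ∘ b = g
g ∘ r = t
t ∘ q = r

r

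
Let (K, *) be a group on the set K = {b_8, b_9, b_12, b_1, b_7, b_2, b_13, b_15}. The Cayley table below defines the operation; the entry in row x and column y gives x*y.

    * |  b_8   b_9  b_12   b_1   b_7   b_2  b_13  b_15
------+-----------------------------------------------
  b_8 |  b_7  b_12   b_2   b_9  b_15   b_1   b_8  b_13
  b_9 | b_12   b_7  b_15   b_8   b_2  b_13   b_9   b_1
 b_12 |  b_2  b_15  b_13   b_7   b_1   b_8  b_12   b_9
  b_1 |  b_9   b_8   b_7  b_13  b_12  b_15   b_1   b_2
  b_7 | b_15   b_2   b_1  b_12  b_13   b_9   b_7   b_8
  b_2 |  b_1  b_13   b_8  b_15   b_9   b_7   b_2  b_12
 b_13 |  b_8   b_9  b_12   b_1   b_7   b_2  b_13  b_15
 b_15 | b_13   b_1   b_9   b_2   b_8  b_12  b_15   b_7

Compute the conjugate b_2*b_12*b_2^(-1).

The identity is b_13. In row b_2, the entry b_13 sits in column b_9, so b_2^(-1) = b_9.
b_2*b_12 = b_8
b_8*b_9 = b_12

b_12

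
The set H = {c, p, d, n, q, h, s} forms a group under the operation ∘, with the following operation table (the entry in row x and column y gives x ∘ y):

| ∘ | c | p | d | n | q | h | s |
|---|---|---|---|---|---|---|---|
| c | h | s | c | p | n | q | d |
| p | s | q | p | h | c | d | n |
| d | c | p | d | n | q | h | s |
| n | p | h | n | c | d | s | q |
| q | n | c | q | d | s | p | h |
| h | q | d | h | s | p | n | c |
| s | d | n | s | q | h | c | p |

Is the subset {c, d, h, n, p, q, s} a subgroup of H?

Yes

{c, d, h, n, p, q, s} contains the identity d.
Checking products: every product of two elements of {c, d, h, n, p, q, s} (read from the table) lies in {c, d, h, n, p, q, s}, so the set is closed.
In a finite group, a nonempty closed subset is a subgroup. So {c, d, h, n, p, q, s} ≤ H.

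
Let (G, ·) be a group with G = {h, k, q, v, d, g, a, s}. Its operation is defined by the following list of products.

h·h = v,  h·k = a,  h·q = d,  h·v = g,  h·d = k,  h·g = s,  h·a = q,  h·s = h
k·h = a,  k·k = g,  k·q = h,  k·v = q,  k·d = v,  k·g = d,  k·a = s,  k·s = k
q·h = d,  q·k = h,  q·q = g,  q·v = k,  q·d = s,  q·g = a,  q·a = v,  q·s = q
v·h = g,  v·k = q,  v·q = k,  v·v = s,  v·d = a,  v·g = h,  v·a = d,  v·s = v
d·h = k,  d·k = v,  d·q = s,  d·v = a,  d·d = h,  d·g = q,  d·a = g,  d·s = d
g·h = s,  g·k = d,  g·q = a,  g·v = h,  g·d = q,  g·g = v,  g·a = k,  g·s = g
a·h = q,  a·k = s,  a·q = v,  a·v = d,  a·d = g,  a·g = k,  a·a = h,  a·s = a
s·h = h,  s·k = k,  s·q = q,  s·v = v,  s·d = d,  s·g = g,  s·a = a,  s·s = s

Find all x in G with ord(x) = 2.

{v}

Identity is s. Compute the order of each non-identity element by repeated multiplication:
  h: h → v → g → s  (order 4)
  k: k → g → d → v → q → h → a → s  (order 8)
  q: q → g → a → v → k → h → d → s  (order 8)
  v: v → s  (order 2)
  d: d → h → k → v → a → g → q → s  (order 8)
  g: g → v → h → s  (order 4)
  a: a → h → q → v → d → g → k → s  (order 8)
Elements of order 2: {v}.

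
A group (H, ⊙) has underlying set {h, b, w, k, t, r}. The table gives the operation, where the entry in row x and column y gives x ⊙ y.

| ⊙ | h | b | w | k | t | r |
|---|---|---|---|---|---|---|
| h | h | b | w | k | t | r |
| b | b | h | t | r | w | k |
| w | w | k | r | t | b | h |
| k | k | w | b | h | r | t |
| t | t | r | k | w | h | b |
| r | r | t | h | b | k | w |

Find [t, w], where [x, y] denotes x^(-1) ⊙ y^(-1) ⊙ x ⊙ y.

Identity is h; from the table t^(-1) = t and w^(-1) = r.
t ⊙ r = b
b ⊙ t = w
w ⊙ w = r

r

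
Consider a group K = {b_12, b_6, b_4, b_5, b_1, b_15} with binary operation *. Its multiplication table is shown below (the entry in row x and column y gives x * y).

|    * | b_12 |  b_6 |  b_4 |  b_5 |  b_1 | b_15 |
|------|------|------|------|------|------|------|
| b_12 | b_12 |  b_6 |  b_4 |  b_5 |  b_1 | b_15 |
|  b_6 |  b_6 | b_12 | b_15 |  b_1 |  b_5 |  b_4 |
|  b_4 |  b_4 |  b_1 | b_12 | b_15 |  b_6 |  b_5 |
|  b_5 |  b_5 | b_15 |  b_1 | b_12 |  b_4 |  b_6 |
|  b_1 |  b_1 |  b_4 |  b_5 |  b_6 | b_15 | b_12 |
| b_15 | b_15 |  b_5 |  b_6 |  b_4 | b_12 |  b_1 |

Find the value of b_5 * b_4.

Read row b_5, column b_4: b_5 * b_4 = b_1.
(Structurally, K here is isomorphic to the symmetric group S_3.)

b_1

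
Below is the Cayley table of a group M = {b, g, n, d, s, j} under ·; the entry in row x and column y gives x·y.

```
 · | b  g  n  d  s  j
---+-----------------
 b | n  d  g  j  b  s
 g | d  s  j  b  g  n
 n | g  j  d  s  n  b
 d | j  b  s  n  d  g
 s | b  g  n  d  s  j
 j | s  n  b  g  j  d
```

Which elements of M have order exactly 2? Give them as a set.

Identity is s. Compute the order of each non-identity element by repeated multiplication:
  b: b → n → g → d → j → s  (order 6)
  g: g → s  (order 2)
  n: n → d → s  (order 3)
  d: d → n → s  (order 3)
  j: j → d → g → n → b → s  (order 6)
Elements of order 2: {g}.

{g}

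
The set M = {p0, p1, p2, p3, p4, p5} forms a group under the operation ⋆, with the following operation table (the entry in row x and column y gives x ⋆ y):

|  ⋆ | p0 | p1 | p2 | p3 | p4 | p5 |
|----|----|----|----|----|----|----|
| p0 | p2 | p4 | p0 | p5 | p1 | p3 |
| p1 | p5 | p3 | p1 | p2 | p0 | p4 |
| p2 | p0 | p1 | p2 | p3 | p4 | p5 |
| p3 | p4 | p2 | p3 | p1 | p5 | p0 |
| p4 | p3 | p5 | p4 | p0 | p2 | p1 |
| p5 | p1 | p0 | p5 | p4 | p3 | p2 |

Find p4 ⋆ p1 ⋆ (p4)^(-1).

p3

The identity is p2. In row p4, the entry p2 sits in column p4, so p4^(-1) = p4.
p4 ⋆ p1 = p5
p5 ⋆ p4 = p3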